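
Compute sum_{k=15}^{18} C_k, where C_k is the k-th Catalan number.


C_15 through C_18: 9694845, 35357670, 129644790, 477638700
Sum = 9694845 + 35357670 + 129644790 + 477638700
= 652336005

652336005


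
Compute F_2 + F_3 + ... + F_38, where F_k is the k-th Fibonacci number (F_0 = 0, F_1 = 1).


Use the identity sum_{k=0}^{N} F_k = F_{N+2} - 1 (which follows from F_{k+2} - F_{k+1} = F_k). Then
sum_{k=2}^{38} F_k = (F_{40} - 1) - (F_{3} - 1) = F_{40} - F_{3}.
Computing: F_{40} = 102334155, F_{3} = 2, so
Sum = 102334155 - 2 = 102334153.

102334153


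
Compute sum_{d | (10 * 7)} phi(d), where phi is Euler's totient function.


First, 10 * 7 = 70. One classical identity is sum_{d | n} phi(d) = n (each k in [1, n] has a unique gcd with n, and among the k's with gcd(k, n) = n/d there are phi(d) of them). So the sum equals 70. We also verify directly:
Divisors of 70: 1, 2, 5, 7, 10, 14, 35, 70.
phi values: 1, 1, 4, 6, 4, 6, 24, 24.
Sum = 70.

70


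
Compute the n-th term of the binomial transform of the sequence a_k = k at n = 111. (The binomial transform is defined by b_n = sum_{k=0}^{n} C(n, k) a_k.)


With a_k = k, b_n = sum_{k=0}^{n} C(n, k) k. Using k * C(n, k) = n * C(n-1, k-1) gives b_n = n * sum_{k>=1} C(n-1, k-1) = n * 2^(n-1).
For n = 111: 111 * 2^110 = 111 * 1298074214633706907132624082305024 = 144086237824341466691721273135857664.

144086237824341466691721273135857664


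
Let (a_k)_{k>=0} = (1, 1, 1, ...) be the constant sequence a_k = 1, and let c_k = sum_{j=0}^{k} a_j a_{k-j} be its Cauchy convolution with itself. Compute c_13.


Since a_j = 1 for all j >= 0, the convolution sum becomes
c_k = sum_{j=0}^{k} 1 * 1 = 1 * (k + 1).
Equivalently, the generating function of (a_k) is 1/(1 - x) and its square is 1/(1 - x)^2 = sum_{k>=0} 1(k + 1) x^k.
For k = 13: 1 * 14 = 14.

14


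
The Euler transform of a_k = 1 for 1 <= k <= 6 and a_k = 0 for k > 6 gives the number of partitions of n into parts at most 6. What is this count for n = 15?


Partitions of 15 into parts at most 6:
Using generating function (1-x)^(-1)(1-x^2)^(-1)...(1-x^6)^(-1),
the coefficient of x^15 = 110

110


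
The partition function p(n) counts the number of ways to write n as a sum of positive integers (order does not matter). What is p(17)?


Using the generating function prod_{k>=1} 1/(1-x^k), we compute p(17).
By dynamic programming over parts 1 through 17:
p(17) = 297

297


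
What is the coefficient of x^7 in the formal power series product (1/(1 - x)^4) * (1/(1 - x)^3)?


Combine the factors: (1/(1 - x)^4) * (1/(1 - x)^3) = 1/(1 - x)^7.
Then use 1/(1 - x)^r = sum_{k>=0} C(k + r - 1, r - 1) x^k with r = 7 and k = 7:
C(13, 6) = 1716.

1716


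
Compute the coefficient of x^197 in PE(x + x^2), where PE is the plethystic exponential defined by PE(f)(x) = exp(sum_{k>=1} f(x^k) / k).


With f(x) = x + x^2, the exponent is sum_{k>=1} (x^k + x^(2k)) / k = -ln(1 - x) - ln(1 - x^2). Exponentiating:
PE(x + x^2) = 1 / ((1 - x)(1 - x^2)).
This is the generating function for partitions of n into parts of size 1 or 2. The number of 2's can be any j in 0..98, and the rest are 1's, so
[x^197] = floor(197/2) + 1 = 99.

99


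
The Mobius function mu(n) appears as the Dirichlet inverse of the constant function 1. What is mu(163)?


163 = 163 (all distinct primes).
mu(163) = (-1)^1 = -1

-1


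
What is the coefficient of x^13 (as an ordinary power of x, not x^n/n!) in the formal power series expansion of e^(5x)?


The exponential series is e^y = sum_{k>=0} y^k / k!. Substituting y = 5x gives
e^(5x) = sum_{k>=0} 5^k x^k / k!.
So the coefficient of x^n is a^n/n! with a = 5, n = 13:
5^13 / 13! = 1220703125/6227020800 = 48828125/249080832

48828125/249080832


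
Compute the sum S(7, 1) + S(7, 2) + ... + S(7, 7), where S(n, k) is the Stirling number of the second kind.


By definition, S(n, k) counts partitions of an n-set into exactly k nonempty blocks.
Computing row n = 7 for k = 1..7:
S(7, k): 1, 63, 301, 350, 140, 21, 1
Sum = 877. (This equals Bell_7 since the sum runs over all k.)

877


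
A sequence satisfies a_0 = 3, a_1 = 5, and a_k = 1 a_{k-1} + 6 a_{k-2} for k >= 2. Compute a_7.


The characteristic equation is t^2 - 1 t - 6 = 0, with roots r_1 = 3 and r_2 = -2 (so c_1 = r_1 + r_2, c_2 = -r_1 r_2 as required).
One can use the closed form a_n = A r_1^n + B r_2^n, but direct iteration is more reliable:
a_0 = 3, a_1 = 5, a_2 = 23, a_3 = 53, a_4 = 191, a_5 = 509, a_6 = 1655, a_7 = 4709.
So a_7 = 4709.

4709


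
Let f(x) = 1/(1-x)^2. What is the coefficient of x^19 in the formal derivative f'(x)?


Differentiate: d/dx [ 1/(1-x)^r ] = r / (1-x)^(r+1).
Here r = 2, so f'(x) = 2 / (1-x)^3.
The expansion of 1/(1-x)^(r+1) has coefficient of x^n equal to C(n+r, r).
So the coefficient of x^19 in f'(x) is
2 * C(21, 2) = 2 * 210 = 420

420


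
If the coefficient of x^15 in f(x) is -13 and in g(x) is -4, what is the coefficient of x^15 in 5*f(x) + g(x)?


Scalar multiplication scales coefficients: 5 * -13 = -65.
Then add the g coefficient: -65 + -4
= -69

-69


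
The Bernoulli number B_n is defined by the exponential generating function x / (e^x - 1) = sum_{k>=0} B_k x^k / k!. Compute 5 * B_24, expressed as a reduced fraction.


Bernoulli numbers can also be computed recursively via B_0 = 1 and sum_{j=0}^{m} C(m+1, j) B_j = 0 for m >= 1. Odd-index Bernoulli numbers vanish for k >= 3.
Computing B_24 = -236364091/2730, so 5 * B_24 = 5 * -236364091/2730 = -236364091/546.

-236364091/546


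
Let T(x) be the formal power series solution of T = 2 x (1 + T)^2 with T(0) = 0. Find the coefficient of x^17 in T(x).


Apply the Lagrange inversion formula: if T = 2 x * phi(T) with phi(t) = (1 + t)^2, then [x^n] T = 2^n * (1/n) [t^(n-1)] phi(t)^n = 2^n * (1/n) [t^(n-1)] (1 + t)^(2n) = 2^n * (1/n) C(2n, n-1).
Using the identity C(2n, n-1) = C(2n, n) * n / (n+1), the unscaled factor equals C(2n, n) / (n+1) = C_n, the n-th Catalan number.
For n = 17: C_17 = C(34, 17) / 18 = 2333606220/18 = 129644790.
With the 2^17 = 131072 factor, the coefficient is 131072 * 129644790 = 16992801914880.

16992801914880


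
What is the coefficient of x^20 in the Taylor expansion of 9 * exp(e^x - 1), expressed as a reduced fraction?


exp(e^x - 1) = sum_{k>=0} Bell_k x^k / k!, where Bell_k is the k-th Bell number.
So the coefficient of x^20 is 9 * Bell_20 / 20!.
Computing: Bell_20 = 51724158235372 and 20! = 2432902008176640000, giving
9 * 51724158235372/2432902008176640000 = 263898766507/1379196149760000.

263898766507/1379196149760000


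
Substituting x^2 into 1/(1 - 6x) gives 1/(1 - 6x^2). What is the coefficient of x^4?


The coefficient of x^(2m) in 1/(1 - 6x^2) is 6^m.
With n = 4 = 2*2, the coefficient is 6^2 = 36.

36


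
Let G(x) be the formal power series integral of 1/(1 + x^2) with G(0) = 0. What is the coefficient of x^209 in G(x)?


1/(1 + x^2) = sum_{j>=0} (-1)^j x^(2j). Integrating termwise with G(0) = 0:
G(x) = sum_{j>=0} (-1)^j x^(2j+1) / (2j+1) = arctan(x).
Only odd powers are nonzero. For x^209 write 209 = 2*104 + 1, giving
(-1)^104 / 209 = 1/209 = 1/209.

1/209


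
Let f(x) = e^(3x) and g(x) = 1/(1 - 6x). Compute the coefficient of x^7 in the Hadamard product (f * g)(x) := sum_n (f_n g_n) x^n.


Expanding: f_k = 3^k/k! (from e^(3x)) and g_k = 6^k (from 1/(1 - 6x)). So the Hadamard coefficient (f * g)_k = 3^k 6^k / k! = (18)^k / k!.
For k = 7: 18^7/7! = 612220032/5040 = 4251528/35.

4251528/35


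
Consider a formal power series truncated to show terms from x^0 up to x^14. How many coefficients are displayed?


From x^0 to x^14 inclusive, the count is 14 - 0 + 1 = 15.

15


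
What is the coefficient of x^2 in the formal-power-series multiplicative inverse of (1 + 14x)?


The inverse is 1/(1 + 14x). Apply the geometric identity 1/(1 - y) = sum_{k>=0} y^k with y = -14x:
1/(1 + 14x) = sum_{k>=0} (-14)^k x^k.
So the coefficient of x^2 is (-14)^2 = 196.

196


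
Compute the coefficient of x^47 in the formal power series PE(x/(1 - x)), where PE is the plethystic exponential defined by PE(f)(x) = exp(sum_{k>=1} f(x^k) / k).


For f(x) = x/(1 - x) we have
sum_{k>=1} f(x^k) / k = sum_{k>=1} (1/k) * x^k / (1 - x^k) = sum_{k, m >= 1} x^(k m) / k,
which after exponentiating simplifies to
PE(x/(1 - x)) = prod_{k>=1} 1 / (1 - x^k).
This is the generating function for the partition function p(n), so the coefficient of x^47 is p(47).
Computing p(47) by dynamic programming over parts 1, 2, ..., 47: p(47) = 124754.

124754


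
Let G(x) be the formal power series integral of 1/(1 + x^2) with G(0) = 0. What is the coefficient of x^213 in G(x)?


1/(1 + x^2) = sum_{j>=0} (-1)^j x^(2j). Integrating termwise with G(0) = 0:
G(x) = sum_{j>=0} (-1)^j x^(2j+1) / (2j+1) = arctan(x).
Only odd powers are nonzero. For x^213 write 213 = 2*106 + 1, giving
(-1)^106 / 213 = 1/213 = 1/213.

1/213


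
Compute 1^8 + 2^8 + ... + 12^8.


This power sum has a closed form given by Faulhaber's formula
sum_{k=1}^{m} k^p = (1 / (p + 1)) * sum_{j=0}^{p} C(p + 1, j) B_j m^(p + 1 - j),
but for small m direct computation is fastest:
1 + 256 + 6561 + 65536 + 390625 + 1679616 + 5764801 + 16777216 + 43046721 + 100000000 + 214358881 + 429981696 = 812071910.

812071910


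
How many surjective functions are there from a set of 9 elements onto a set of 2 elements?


By inclusion-exclusion on which target elements are missed, the number of surjections from an n-set onto a k-set is
surj(n, k) = sum_{j=0}^{k} (-1)^j C(k, j) (k - j)^n.
Equivalently surj(n, k) = k! * S(n, k), where S(n, k) is the Stirling number of the second kind.
For n = 9, k = 2:
S(9, 2) = 255, so
surj = 2! * 255 = 2 * 255 = 510.

510


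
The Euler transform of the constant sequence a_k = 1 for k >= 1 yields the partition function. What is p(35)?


The Euler transform converts the sequence a_k = 1 into the number of integer partitions.
Using the recurrence or dynamic programming:
p(35) = 14883

14883


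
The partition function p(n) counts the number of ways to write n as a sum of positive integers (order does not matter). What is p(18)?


Using the generating function prod_{k>=1} 1/(1-x^k), we compute p(18).
By dynamic programming over parts 1 through 18:
p(18) = 385

385


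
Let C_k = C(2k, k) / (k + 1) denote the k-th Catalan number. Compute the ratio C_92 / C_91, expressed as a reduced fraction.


Using C_k = (2k)! / (k! (k+1)!), the ratio C_{k+1}/C_k simplifies to
C_{k+1}/C_k = [(2k+2)! / ((k+1)! (k+2)!)] * [k! (k+1)! / (2k)!]
 = (2k+2)(2k+1) / ((k+1)(k+2)) = 2(2k+1) / (k+2).
For k = 91: 2(2*91 + 1) / (91 + 2) = 366/93 = 122/31.

122/31


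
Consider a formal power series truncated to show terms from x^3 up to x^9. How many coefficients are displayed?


From x^3 to x^9 inclusive, the count is 9 - 3 + 1 = 7.

7


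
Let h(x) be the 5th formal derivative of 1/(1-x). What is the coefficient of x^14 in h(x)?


Differentiating 5 times: d^5/dx^5 [1/(1-x)] = 5!/(1-x)^6.
The expansion 1/(1-x)^6 = sum_{k>=0} C(k+5, 5) x^k, so the coefficient of x^n in 5!/(1-x)^6 is 5! * C(n+5, 5).
For n = 14: 120 * C(19, 5) = 120 * 11628 = 1395360

1395360


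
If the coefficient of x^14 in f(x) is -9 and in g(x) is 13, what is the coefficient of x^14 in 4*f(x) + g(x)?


Scalar multiplication scales coefficients: 4 * -9 = -36.
Then add the g coefficient: -36 + 13
= -23

-23


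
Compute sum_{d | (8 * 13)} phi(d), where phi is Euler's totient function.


First, 8 * 13 = 104. One classical identity is sum_{d | n} phi(d) = n (each k in [1, n] has a unique gcd with n, and among the k's with gcd(k, n) = n/d there are phi(d) of them). So the sum equals 104. We also verify directly:
Divisors of 104: 1, 2, 4, 8, 13, 26, 52, 104.
phi values: 1, 1, 2, 4, 12, 12, 24, 48.
Sum = 104.

104


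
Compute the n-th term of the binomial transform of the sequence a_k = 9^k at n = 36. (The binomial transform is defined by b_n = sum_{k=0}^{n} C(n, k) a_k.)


With a_k = 9^k, b_n = sum_{k=0}^{n} C(n, k) 9^k = (1 + 9)^n by the binomial theorem.
For n = 36: (1 + 9)^36 = 10^36 = 1000000000000000000000000000000000000.

1000000000000000000000000000000000000


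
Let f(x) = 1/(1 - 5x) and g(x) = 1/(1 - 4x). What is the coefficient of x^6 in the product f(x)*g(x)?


The coefficient of x^n in f*g is the Cauchy product: sum_{k=0}^{n} a^k * b^(n-k).
With a=5, b=4, n=6:
sum_{k=0}^{6} 5^k * 4^(6-k)
= 61741

61741


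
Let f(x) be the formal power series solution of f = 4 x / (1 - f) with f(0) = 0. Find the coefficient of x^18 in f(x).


Apply Lagrange inversion: f = 4 x * phi(f) with phi(t) = 1/(1 - t), so
[x^n] f = 4^n * (1/n) [t^(n-1)] phi(t)^n = 4^n * (1/n) [t^(n-1)] (1 - t)^(-n) = 4^n * (1/n) C(2n - 2, n - 1) = 4^n * C_{n-1}.
For n = 18: C_17 = C(34, 17) / 18 = 2333606220/18 = 129644790.
With the 4^18 = 68719476736 factor, the coefficient is 68719476736 * 129644790 = 8909122130348605440.

8909122130348605440


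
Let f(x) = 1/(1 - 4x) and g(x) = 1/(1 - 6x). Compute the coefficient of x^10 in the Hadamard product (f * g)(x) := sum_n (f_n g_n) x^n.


f has coefficients f_k = 4^k and g has coefficients g_k = 6^k, so the Hadamard product has coefficient (f*g)_k = 4^k * 6^k = 24^k.
For k = 10: 24^10 = 63403380965376.

63403380965376


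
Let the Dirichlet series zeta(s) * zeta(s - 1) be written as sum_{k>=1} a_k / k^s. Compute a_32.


Convolution gives a_k = sum_{d | k} d * 1 = sum_{d | k} d = sigma(k), the sum of positive divisors of k.
For k = 32, the divisors are 1, 2, 4, 8, 16, 32, so
sigma(32) = 1 + 2 + 4 + 8 + 16 + 32 = 63.

63


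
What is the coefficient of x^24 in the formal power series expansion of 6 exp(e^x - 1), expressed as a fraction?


exp(e^x - 1) is the exponential generating function for the Bell numbers Bell_k: exp(e^x - 1) = sum_{k>=0} Bell_k x^k / k!.
So the coefficient of x^24 in 6 exp(e^x - 1) is 6 Bell_24 / 24!.
Computing: Bell_24 = 445958869294805289 and 24! = 620448401733239439360000, giving
6 * 445958869294805289/620448401733239439360000 = 148652956431601763/34469355651846635520000.

148652956431601763/34469355651846635520000


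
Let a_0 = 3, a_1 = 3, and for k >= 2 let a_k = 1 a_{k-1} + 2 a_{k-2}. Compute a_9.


Iterating the recurrence forward:
a_0 = 3
a_1 = 3
a_2 = 1*3 + 2*3 = 9
a_3 = 1*9 + 2*3 = 15
a_4 = 1*15 + 2*9 = 33
a_5 = 1*33 + 2*15 = 63
a_6 = 1*63 + 2*33 = 129
a_7 = 1*129 + 2*63 = 255
a_8 = 1*255 + 2*129 = 513
a_9 = 1*513 + 2*255 = 1023
So a_9 = 1023.

1023


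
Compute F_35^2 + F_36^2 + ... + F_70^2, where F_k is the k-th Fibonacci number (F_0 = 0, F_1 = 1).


There is a standard identity sum_{k=0}^{N} F_k^2 = F_N * F_{N+1} (proved inductively from the telescoping relation F_k^2 = F_k F_{k+1} - F_{k-1} F_k). Then
sum_{k=35}^{70} F_k^2 = F_70 F_71 - F_34 F_35.
Computing: F_70 = 190392490709135, F_71 = 308061521170129, F_34 = 5702887, F_35 = 9227465.
Sum = 190392490709135 * 308061521170129 - 5702887 * 9227465 = 58652600307225728122999236960.

58652600307225728122999236960


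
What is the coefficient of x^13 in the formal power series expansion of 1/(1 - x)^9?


The negative binomial / multiset identity is
1/(1 - x)^r = sum_{k>=0} C(k + r - 1, r - 1) x^k.
Here r = 9 and k = 13, so the coefficient is
C(13 + 8, 8) = C(21, 8)
= 203490

203490


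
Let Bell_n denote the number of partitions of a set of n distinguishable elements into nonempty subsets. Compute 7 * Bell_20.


Bell_20 can be computed from the Bell triangle or from Dobinski's identity Bell_n = (1/e) * sum_{k>=0} k^n / k!.
Computing Bell_20 = 51724158235372.
Then 7 * 51724158235372 = 362069107647604.

362069107647604


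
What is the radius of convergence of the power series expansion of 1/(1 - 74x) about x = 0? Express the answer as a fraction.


Expanding 1/(1 - 74x) = sum_{k>=0} 74^k x^k, the series converges when |74x| < 1, i.e., |x| < 1/74.
So the radius of convergence is 1/74 = 1/74.

1/74


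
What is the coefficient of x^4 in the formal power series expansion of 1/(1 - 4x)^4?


The general identity 1/(1 - c x)^r = sum_{k>=0} c^k C(k + r - 1, r - 1) x^k follows by substituting y = c x into 1/(1 - y)^r = sum_{k>=0} C(k + r - 1, r - 1) y^k.
For c = 4, r = 4, k = 4:
4^4 * C(7, 3) = 256 * 35 = 8960.

8960


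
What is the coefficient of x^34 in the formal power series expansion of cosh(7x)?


The Maclaurin series is cosh(t) = sum_{m>=0} t^(2m) / (2m)!, so substituting t = 7x, only even powers of x are nonzero, with coefficient of x^(2m) equal to 7^(2m) / (2m)!.
For x^34 the coefficient is 7^34/34! = 54116956037952111668959660849/295232799039604140847618609643520000000 = 22539340290692258087863249/122962431919868446833660395520000000.

22539340290692258087863249/122962431919868446833660395520000000


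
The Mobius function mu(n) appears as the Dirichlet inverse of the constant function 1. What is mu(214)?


214 = 2 * 107 (all distinct primes).
mu(214) = (-1)^2 = 1

1


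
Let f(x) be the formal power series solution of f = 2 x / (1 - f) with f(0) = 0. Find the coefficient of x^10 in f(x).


Apply Lagrange inversion: f = 2 x * phi(f) with phi(t) = 1/(1 - t), so
[x^n] f = 2^n * (1/n) [t^(n-1)] phi(t)^n = 2^n * (1/n) [t^(n-1)] (1 - t)^(-n) = 2^n * (1/n) C(2n - 2, n - 1) = 2^n * C_{n-1}.
For n = 10: C_9 = C(18, 9) / 10 = 48620/10 = 4862.
With the 2^10 = 1024 factor, the coefficient is 1024 * 4862 = 4978688.

4978688


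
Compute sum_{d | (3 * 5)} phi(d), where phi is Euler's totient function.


First, 3 * 5 = 15. One classical identity is sum_{d | n} phi(d) = n (each k in [1, n] has a unique gcd with n, and among the k's with gcd(k, n) = n/d there are phi(d) of them). So the sum equals 15. We also verify directly:
Divisors of 15: 1, 3, 5, 15.
phi values: 1, 2, 4, 8.
Sum = 15.

15


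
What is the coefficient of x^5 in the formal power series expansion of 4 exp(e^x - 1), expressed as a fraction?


exp(e^x - 1) is the exponential generating function for the Bell numbers Bell_k: exp(e^x - 1) = sum_{k>=0} Bell_k x^k / k!.
So the coefficient of x^5 in 4 exp(e^x - 1) is 4 Bell_5 / 5!.
Computing: Bell_5 = 52 and 5! = 120, giving
4 * 52/120 = 26/15.

26/15


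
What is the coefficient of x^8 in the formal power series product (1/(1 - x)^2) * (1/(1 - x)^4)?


Combine the factors: (1/(1 - x)^2) * (1/(1 - x)^4) = 1/(1 - x)^6.
Then use 1/(1 - x)^r = sum_{k>=0} C(k + r - 1, r - 1) x^k with r = 6 and k = 8:
C(13, 5) = 1287.

1287


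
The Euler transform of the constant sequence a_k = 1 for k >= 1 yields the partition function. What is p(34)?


The Euler transform converts the sequence a_k = 1 into the number of integer partitions.
Using the recurrence or dynamic programming:
p(34) = 12310

12310


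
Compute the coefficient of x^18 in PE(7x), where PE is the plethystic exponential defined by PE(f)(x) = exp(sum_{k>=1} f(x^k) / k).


With f(x) = 7x, the exponent is sum_{k>=1} 7 x^k / k = 7 * (-ln(1 - x)). Exponentiating:
PE(7x) = exp(-7 ln(1 - x)) = 1/(1 - x)^7.
By the negative binomial expansion, [x^n] 1/(1 - x)^7 = C(n + 6, 6).
For n = 18: C(24, 6) = 134596.

134596


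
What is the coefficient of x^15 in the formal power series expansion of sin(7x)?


The Maclaurin series is sin(t) = sum_{k>=0} (-1)^k t^(2k+1) / (2k+1)!, so substituting t = 7x, only odd powers of x are nonzero, with coefficient of x^(2k+1) equal to (-1)^k 7^(2k+1) / (2k+1)!.
Write 15 = 2*7 + 1, giving the coefficient (-1)^7 * 7^15 / 15! = -4747561509943/1307674368000 = -96889010407/26687232000.

-96889010407/26687232000


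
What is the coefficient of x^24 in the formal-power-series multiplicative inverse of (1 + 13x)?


The inverse is 1/(1 + 13x). Apply the geometric identity 1/(1 - y) = sum_{k>=0} y^k with y = -13x:
1/(1 + 13x) = sum_{k>=0} (-13)^k x^k.
So the coefficient of x^24 is (-13)^24 = 542800770374370512771595361.

542800770374370512771595361


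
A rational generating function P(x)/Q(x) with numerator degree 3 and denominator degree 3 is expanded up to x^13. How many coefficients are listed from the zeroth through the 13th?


Expanding up to x^13 gives the coefficients for x^0, x^1, ..., x^13.
That is 13 + 1 = 14 coefficients in total.

14


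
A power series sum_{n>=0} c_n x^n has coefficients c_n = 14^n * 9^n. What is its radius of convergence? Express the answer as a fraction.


By the root test (Cauchy-Hadamard), the radius is R = 1 / limsup_n |c_n|^(1/n).
Here |c_n|^(1/n) = (14^n * 9^n)^(1/n) = 14 * 9 = 126 for all n.
So R = 1/126 = 1/126.

1/126


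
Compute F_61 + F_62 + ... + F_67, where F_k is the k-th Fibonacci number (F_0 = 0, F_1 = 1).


Use the identity sum_{k=0}^{N} F_k = F_{N+2} - 1 (which follows from F_{k+2} - F_{k+1} = F_k). Then
sum_{k=61}^{67} F_k = (F_{69} - 1) - (F_{62} - 1) = F_{69} - F_{62}.
Computing: F_{69} = 117669030460994, F_{62} = 4052739537881, so
Sum = 117669030460994 - 4052739537881 = 113616290923113.

113616290923113


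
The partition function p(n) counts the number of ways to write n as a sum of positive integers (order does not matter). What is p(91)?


Using the generating function prod_{k>=1} 1/(1-x^k), we compute p(91).
By dynamic programming over parts 1 through 91:
p(91) = 64112359

64112359


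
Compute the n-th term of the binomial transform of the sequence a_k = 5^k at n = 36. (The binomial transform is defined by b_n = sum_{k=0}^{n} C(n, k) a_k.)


With a_k = 5^k, b_n = sum_{k=0}^{n} C(n, k) 5^k = (1 + 5)^n by the binomial theorem.
For n = 36: (1 + 5)^36 = 6^36 = 10314424798490535546171949056.

10314424798490535546171949056


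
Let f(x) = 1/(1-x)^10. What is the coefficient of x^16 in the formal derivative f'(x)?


Differentiate: d/dx [ 1/(1-x)^r ] = r / (1-x)^(r+1).
Here r = 10, so f'(x) = 10 / (1-x)^11.
The expansion of 1/(1-x)^(r+1) has coefficient of x^n equal to C(n+r, r).
So the coefficient of x^16 in f'(x) is
10 * C(26, 10) = 10 * 5311735 = 53117350

53117350


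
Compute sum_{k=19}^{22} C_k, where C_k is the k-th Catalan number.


C_19 through C_22: 1767263190, 6564120420, 24466267020, 91482563640
Sum = 1767263190 + 6564120420 + 24466267020 + 91482563640
= 124280214270

124280214270


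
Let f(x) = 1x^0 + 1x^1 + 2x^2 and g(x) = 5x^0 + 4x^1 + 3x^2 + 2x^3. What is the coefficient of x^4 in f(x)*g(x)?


Cauchy product at x^4:
1*2 + 2*3
= 8

8


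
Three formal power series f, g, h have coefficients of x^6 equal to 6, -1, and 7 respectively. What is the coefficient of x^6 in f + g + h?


Series addition is componentwise:
6 + -1 + 7
= 12

12


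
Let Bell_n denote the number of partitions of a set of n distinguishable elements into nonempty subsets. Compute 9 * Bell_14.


Bell_14 can be computed from the Bell triangle or from Dobinski's identity Bell_n = (1/e) * sum_{k>=0} k^n / k!.
Computing Bell_14 = 190899322.
Then 9 * 190899322 = 1718093898.

1718093898


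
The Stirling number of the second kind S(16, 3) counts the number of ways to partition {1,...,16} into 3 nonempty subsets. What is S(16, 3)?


Using the explicit formula S(n,k) = (1/k!) sum_{j=0}^{k} (-1)^(k-j) C(k,j) j^n:
S(16, 3) = 7141686
Equivalently, S(n,k) is n! times the coefficient of x^n in the EGF (e^x - 1)^k / k!.

7141686


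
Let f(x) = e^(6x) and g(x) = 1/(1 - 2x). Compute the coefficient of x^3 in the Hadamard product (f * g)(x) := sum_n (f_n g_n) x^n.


Expanding: f_k = 6^k/k! (from e^(6x)) and g_k = 2^k (from 1/(1 - 2x)). So the Hadamard coefficient (f * g)_k = 6^k 2^k / k! = (12)^k / k!.
For k = 3: 12^3/3! = 1728/6 = 288.

288


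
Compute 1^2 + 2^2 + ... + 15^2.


This power sum has a closed form given by Faulhaber's formula
sum_{k=1}^{m} k^p = (1 / (p + 1)) * sum_{j=0}^{p} C(p + 1, j) B_j m^(p + 1 - j),
but for small m direct computation is fastest:
1 + 4 + 9 + 16 + 25 + 36 + 49 + 64 + 81 + 100 + 121 + 144 + 169 + 196 + 225 = 1240.

1240


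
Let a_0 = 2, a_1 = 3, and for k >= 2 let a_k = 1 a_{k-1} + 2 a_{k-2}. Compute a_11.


Iterating the recurrence forward:
a_0 = 2
a_1 = 3
a_2 = 1*3 + 2*2 = 7
a_3 = 1*7 + 2*3 = 13
a_4 = 1*13 + 2*7 = 27
a_5 = 1*27 + 2*13 = 53
a_6 = 1*53 + 2*27 = 107
a_7 = 1*107 + 2*53 = 213
a_8 = 1*213 + 2*107 = 427
a_9 = 1*427 + 2*213 = 853
a_10 = 1*853 + 2*427 = 1707
a_11 = 1*1707 + 2*853 = 3413
So a_11 = 3413.

3413


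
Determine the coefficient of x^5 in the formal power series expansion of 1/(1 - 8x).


The geometric series identity gives 1/(1 - c x) = sum_{k>=0} c^k x^k, so the coefficient of x^k is c^k.
Here c = 8 and k = 5.
Computing: 8^5 = 32768

32768


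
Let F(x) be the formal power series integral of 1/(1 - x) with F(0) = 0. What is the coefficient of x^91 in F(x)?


1/(1 - x) = sum_{k>=0} x^k. Integrating termwise and using F(0) = 0 gives
F(x) = sum_{k>=0} x^(k+1) / (k+1) = sum_{m>=1} x^m / m = -ln(1 - x).
So the coefficient of x^91 is 1/91 = 1/91.

1/91


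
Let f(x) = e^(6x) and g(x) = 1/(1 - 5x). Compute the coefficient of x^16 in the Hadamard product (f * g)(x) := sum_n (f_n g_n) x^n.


Expanding: f_k = 6^k/k! (from e^(6x)) and g_k = 5^k (from 1/(1 - 5x)). So the Hadamard coefficient (f * g)_k = 6^k 5^k / k! = (30)^k / k!.
For k = 16: 30^16/16! = 430467210000000000000000/20922789888000 = 144162597656250/7007.

144162597656250/7007


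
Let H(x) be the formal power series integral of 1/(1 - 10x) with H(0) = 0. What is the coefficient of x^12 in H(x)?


1/(1 - 10x) = sum_{k>=0} 10^k x^k. Integrating termwise with H(0) = 0:
H(x) = sum_{k>=0} 10^k x^(k+1) / (k+1) = sum_{m>=1} 10^(m-1) x^m / m.
For m = 12: 10^11/12 = 100000000000/12 = 25000000000/3.

25000000000/3


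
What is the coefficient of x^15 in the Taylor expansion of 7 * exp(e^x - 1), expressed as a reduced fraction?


exp(e^x - 1) = sum_{k>=0} Bell_k x^k / k!, where Bell_k is the k-th Bell number.
So the coefficient of x^15 is 7 * Bell_15 / 15!.
Computing: Bell_15 = 1382958545 and 15! = 1307674368000, giving
7 * 1382958545/1307674368000 = 276591709/37362124800.

276591709/37362124800


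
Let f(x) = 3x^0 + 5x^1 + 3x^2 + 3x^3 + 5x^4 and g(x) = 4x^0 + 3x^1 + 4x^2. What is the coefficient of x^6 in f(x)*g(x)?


Cauchy product at x^6:
5*4
= 20

20


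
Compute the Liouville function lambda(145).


The Liouville function is lambda(k) = (-1)^Omega(k), where Omega(k) counts the prime factors of k with multiplicity.
Factoring: 145 = 5 * 29, so Omega(145) = 2.
lambda(145) = (-1)^2 = 1.

1


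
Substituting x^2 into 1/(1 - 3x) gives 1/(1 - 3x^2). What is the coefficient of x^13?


Since 1/(1 - 3x^2) only has even powers of x,
the coefficient of x^13 (odd) is 0.

0


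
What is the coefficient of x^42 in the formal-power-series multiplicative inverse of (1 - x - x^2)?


Let the inverse be f(x) = sum_{k>=0} a_k x^k. From f(x) * (1 - x - x^2) = 1 and matching coefficients:
 x^0: a_0 = 1.
 x^1: a_1 - a_0 = 0, so a_1 = 1.
 x^k (k >= 2): a_k - a_{k-1} - a_{k-2} = 0, i.e. a_k = a_{k-1} + a_{k-2}.
This is the Fibonacci-type recurrence shifted so that a_0 = a_1 = 1.
Iterating: a_0=1, a_1=1, a_2=2, a_3=3, a_4=5, a_5=8, a_6=13, a_7=21, a_8=34, a_9=55, ...
a_42 = 433494437.

433494437


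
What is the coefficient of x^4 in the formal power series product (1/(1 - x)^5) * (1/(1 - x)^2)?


Combine the factors: (1/(1 - x)^5) * (1/(1 - x)^2) = 1/(1 - x)^7.
Then use 1/(1 - x)^r = sum_{k>=0} C(k + r - 1, r - 1) x^k with r = 7 and k = 4:
C(10, 6) = 210.

210


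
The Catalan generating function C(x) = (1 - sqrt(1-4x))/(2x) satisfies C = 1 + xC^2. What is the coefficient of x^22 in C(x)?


Substituting x -> x scales the n-th coefficient by 1, so [x^22] C(x) = C_22.
C_22 = C(2*22, 22)/(23) = 2104098963720/23 = 91482563640.
= 91482563640.

91482563640


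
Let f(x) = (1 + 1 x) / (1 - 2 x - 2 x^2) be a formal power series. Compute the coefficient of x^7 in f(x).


Write f(x) = sum_{k>=0} a_k x^k. Multiplying both sides by 1 - 2 x - 2 x^2 gives
(1 - 2 x - 2 x^2) sum_{k>=0} a_k x^k = 1 + 1 x.
Matching coefficients:
 x^0: a_0 = 1
 x^1: a_1 - 2 a_0 = 1  =>  a_1 = 2*1 + 1 = 3
 x^k (k >= 2): a_k = 2 a_{k-1} + 2 a_{k-2}.
Iterating: a_2 = 8, a_3 = 22, a_4 = 60, a_5 = 164, a_6 = 448, a_7 = 1224.
So the coefficient of x^7 is 1224.

1224


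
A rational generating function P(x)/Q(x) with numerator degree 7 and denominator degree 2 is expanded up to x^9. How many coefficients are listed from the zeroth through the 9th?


Expanding up to x^9 gives the coefficients for x^0, x^1, ..., x^9.
That is 9 + 1 = 10 coefficients in total.

10


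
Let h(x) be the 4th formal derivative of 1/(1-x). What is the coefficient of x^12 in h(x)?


Differentiating 4 times: d^4/dx^4 [1/(1-x)] = 4!/(1-x)^5.
The expansion 1/(1-x)^5 = sum_{k>=0} C(k+4, 4) x^k, so the coefficient of x^n in 4!/(1-x)^5 is 4! * C(n+4, 4).
For n = 12: 24 * C(16, 4) = 24 * 1820 = 43680

43680


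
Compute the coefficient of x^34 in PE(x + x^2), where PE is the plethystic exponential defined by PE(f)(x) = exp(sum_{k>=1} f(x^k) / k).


With f(x) = x + x^2, the exponent is sum_{k>=1} (x^k + x^(2k)) / k = -ln(1 - x) - ln(1 - x^2). Exponentiating:
PE(x + x^2) = 1 / ((1 - x)(1 - x^2)).
This is the generating function for partitions of n into parts of size 1 or 2. The number of 2's can be any j in 0..17, and the rest are 1's, so
[x^34] = floor(34/2) + 1 = 18.

18


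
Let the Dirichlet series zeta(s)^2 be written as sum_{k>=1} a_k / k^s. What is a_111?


The Dirichlet convolution of the constant function 1 with itself gives (1 * 1)(k) = sum_{d | k} 1 = d(k), the number of positive divisors of k.
Since zeta(s) = sum_{k>=1} 1/k^s, we have zeta(s)^2 = sum_{k>=1} d(k)/k^s, so a_k = d(k).
For k = 111: the divisors are 1, 3, 37, 111.
Count = 4.

4


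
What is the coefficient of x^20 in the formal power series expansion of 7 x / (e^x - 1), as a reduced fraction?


The exponential generating function for Bernoulli numbers is
x / (e^x - 1) = sum_{k>=0} B_k x^k / k!.
So the coefficient of x^20 in 7 x / (e^x - 1) is 7 B_20 / 20!.
Computing: B_20 = -174611/330, 20! = 2432902008176640000, giving
7 * -174611/330 / 2432902008176640000 = -174611/114693951814041600000.

-174611/114693951814041600000


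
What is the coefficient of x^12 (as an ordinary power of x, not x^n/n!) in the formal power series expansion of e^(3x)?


The exponential series is e^y = sum_{k>=0} y^k / k!. Substituting y = 3x gives
e^(3x) = sum_{k>=0} 3^k x^k / k!.
So the coefficient of x^n is a^n/n! with a = 3, n = 12:
3^12 / 12! = 531441/479001600 = 2187/1971200

2187/1971200


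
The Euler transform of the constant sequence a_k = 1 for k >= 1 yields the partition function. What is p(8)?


The Euler transform converts the sequence a_k = 1 into the number of integer partitions.
Using the recurrence or dynamic programming:
p(8) = 22

22


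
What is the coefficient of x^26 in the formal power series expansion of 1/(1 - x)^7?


The negative binomial / multiset identity is
1/(1 - x)^r = sum_{k>=0} C(k + r - 1, r - 1) x^k.
Here r = 7 and k = 26, so the coefficient is
C(26 + 6, 6) = C(32, 6)
= 906192

906192


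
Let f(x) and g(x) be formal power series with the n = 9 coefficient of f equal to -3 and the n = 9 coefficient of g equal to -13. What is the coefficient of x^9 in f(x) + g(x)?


Addition of formal power series is termwise.
The coefficient of x^9 in f + g = -3 + -13
= -16

-16


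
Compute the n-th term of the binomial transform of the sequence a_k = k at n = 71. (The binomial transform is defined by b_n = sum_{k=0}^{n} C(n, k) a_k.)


With a_k = k, b_n = sum_{k=0}^{n} C(n, k) k. Using k * C(n, k) = n * C(n-1, k-1) gives b_n = n * sum_{k>=1} C(n-1, k-1) = n * 2^(n-1).
For n = 71: 71 * 2^70 = 71 * 1180591620717411303424 = 83822005070936202543104.

83822005070936202543104


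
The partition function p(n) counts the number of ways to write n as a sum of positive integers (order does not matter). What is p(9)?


Using the generating function prod_{k>=1} 1/(1-x^k), we compute p(9).
By dynamic programming over parts 1 through 9:
p(9) = 30

30


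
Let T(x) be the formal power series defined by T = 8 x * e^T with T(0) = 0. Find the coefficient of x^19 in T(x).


Apply the Lagrange inversion formula: if T = 8 x * phi(T) with phi(t) = e^t, then
[x^n] T = 8^n * (1/n) [t^(n-1)] phi(t)^n = 8^n * (1/n) [t^(n-1)] e^(n t) = 8^n * (1/n) * n^(n-1) / (n-1)! = 8^n * n^(n-1) / n!.
When c = 1 this is the Cayley count of rooted labeled trees on n vertices, divided by n!.
For n = 19: 8^19 * 19^18 / 19! = 144115188075855872 * 104127350297911241532841/121645100408832000 = 12051498149690331337951905818083328/97692469875.

12051498149690331337951905818083328/97692469875


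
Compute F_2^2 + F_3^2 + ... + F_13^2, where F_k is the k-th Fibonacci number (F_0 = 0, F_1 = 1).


There is a standard identity sum_{k=0}^{N} F_k^2 = F_N * F_{N+1} (proved inductively from the telescoping relation F_k^2 = F_k F_{k+1} - F_{k-1} F_k). Then
sum_{k=2}^{13} F_k^2 = F_13 F_14 - F_1 F_2.
Computing: F_13 = 233, F_14 = 377, F_1 = 1, F_2 = 1.
Sum = 233 * 377 - 1 * 1 = 87840.

87840


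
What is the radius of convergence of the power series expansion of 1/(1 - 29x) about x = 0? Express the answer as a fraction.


Expanding 1/(1 - 29x) = sum_{k>=0} 29^k x^k, the series converges when |29x| < 1, i.e., |x| < 1/29.
So the radius of convergence is 1/29 = 1/29.

1/29


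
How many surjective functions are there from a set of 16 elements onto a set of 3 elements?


By inclusion-exclusion on which target elements are missed, the number of surjections from an n-set onto a k-set is
surj(n, k) = sum_{j=0}^{k} (-1)^j C(k, j) (k - j)^n.
Equivalently surj(n, k) = k! * S(n, k), where S(n, k) is the Stirling number of the second kind.
For n = 16, k = 3:
S(16, 3) = 7141686, so
surj = 3! * 7141686 = 6 * 7141686 = 42850116.

42850116


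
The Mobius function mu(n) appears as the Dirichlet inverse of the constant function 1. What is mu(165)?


165 = 3 * 5 * 11 (all distinct primes).
mu(165) = (-1)^3 = -1

-1


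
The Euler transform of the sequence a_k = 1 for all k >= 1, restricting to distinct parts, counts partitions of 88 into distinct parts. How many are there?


Partitions of 88 into distinct parts can be computed via generating function.
Product (1+x)(1+x^2)(1+x^3)...
The coefficient of x^88 = 159046

159046


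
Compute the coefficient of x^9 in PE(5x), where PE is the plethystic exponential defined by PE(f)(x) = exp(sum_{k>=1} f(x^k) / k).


With f(x) = 5x, the exponent is sum_{k>=1} 5 x^k / k = 5 * (-ln(1 - x)). Exponentiating:
PE(5x) = exp(-5 ln(1 - x)) = 1/(1 - x)^5.
By the negative binomial expansion, [x^n] 1/(1 - x)^5 = C(n + 4, 4).
For n = 9: C(13, 4) = 715.

715


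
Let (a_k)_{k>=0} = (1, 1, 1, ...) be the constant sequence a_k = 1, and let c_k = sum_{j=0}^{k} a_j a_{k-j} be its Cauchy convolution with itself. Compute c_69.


Since a_j = 1 for all j >= 0, the convolution sum becomes
c_k = sum_{j=0}^{k} 1 * 1 = 1 * (k + 1).
Equivalently, the generating function of (a_k) is 1/(1 - x) and its square is 1/(1 - x)^2 = sum_{k>=0} 1(k + 1) x^k.
For k = 69: 1 * 70 = 70.

70


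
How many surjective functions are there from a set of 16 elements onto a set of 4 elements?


By inclusion-exclusion on which target elements are missed, the number of surjections from an n-set onto a k-set is
surj(n, k) = sum_{j=0}^{k} (-1)^j C(k, j) (k - j)^n.
Equivalently surj(n, k) = k! * S(n, k), where S(n, k) is the Stirling number of the second kind.
For n = 16, k = 4:
S(16, 4) = 171798901, so
surj = 4! * 171798901 = 24 * 171798901 = 4123173624.

4123173624


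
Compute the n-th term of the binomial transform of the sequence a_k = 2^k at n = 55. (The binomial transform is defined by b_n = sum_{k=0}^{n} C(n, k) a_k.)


With a_k = 2^k, b_n = sum_{k=0}^{n} C(n, k) 2^k = (1 + 2)^n by the binomial theorem.
For n = 55: (1 + 2)^55 = 3^55 = 174449211009120179071170507.

174449211009120179071170507


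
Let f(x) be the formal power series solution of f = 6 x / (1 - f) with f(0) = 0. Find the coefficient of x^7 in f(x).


Apply Lagrange inversion: f = 6 x * phi(f) with phi(t) = 1/(1 - t), so
[x^n] f = 6^n * (1/n) [t^(n-1)] phi(t)^n = 6^n * (1/n) [t^(n-1)] (1 - t)^(-n) = 6^n * (1/n) C(2n - 2, n - 1) = 6^n * C_{n-1}.
For n = 7: C_6 = C(12, 6) / 7 = 924/7 = 132.
With the 6^7 = 279936 factor, the coefficient is 279936 * 132 = 36951552.

36951552


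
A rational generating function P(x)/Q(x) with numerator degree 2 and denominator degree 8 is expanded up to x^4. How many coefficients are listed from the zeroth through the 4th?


Expanding up to x^4 gives the coefficients for x^0, x^1, ..., x^4.
That is 4 + 1 = 5 coefficients in total.

5


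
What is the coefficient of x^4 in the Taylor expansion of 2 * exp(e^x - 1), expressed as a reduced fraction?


exp(e^x - 1) = sum_{k>=0} Bell_k x^k / k!, where Bell_k is the k-th Bell number.
So the coefficient of x^4 is 2 * Bell_4 / 4!.
Computing: Bell_4 = 15 and 4! = 24, giving
2 * 15/24 = 5/4.

5/4


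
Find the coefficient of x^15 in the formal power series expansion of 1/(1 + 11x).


Write 1/(1 + c x) = 1/(1 - (-c) x) and apply the geometric-series identity
1/(1 - y) = sum_{k>=0} y^k to get 1/(1 + c x) = sum_{k>=0} (-c)^k x^k.
So the coefficient of x^k is (-c)^k = (-1)^k * c^k.
Here c = 11 and k = 15:
(-11)^15 = -1 * 4177248169415651 = -4177248169415651

-4177248169415651


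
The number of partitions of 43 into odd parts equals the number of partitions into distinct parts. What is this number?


Computing partitions of 43 into odd parts (1, 3, 5, ...):
Using the generating function prod_{k>=0} 1/(1-x^(2k+1)),
the count is 1610

1610


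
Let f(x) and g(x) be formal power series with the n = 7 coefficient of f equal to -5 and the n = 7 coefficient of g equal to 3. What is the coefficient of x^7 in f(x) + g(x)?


Addition of formal power series is termwise.
The coefficient of x^7 in f + g = -5 + 3
= -2

-2


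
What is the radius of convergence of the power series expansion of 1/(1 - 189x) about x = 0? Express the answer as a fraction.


Expanding 1/(1 - 189x) = sum_{k>=0} 189^k x^k, the series converges when |189x| < 1, i.e., |x| < 1/189.
So the radius of convergence is 1/189 = 1/189.

1/189


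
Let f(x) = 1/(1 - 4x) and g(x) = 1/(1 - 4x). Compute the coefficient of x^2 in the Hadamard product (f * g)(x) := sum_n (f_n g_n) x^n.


f has coefficients f_k = 4^k and g has coefficients g_k = 4^k, so the Hadamard product has coefficient (f*g)_k = 4^k * 4^k = 16^k.
For k = 2: 16^2 = 256.

256


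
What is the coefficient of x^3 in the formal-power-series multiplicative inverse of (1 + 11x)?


The inverse is 1/(1 + 11x). Apply the geometric identity 1/(1 - y) = sum_{k>=0} y^k with y = -11x:
1/(1 + 11x) = sum_{k>=0} (-11)^k x^k.
So the coefficient of x^3 is (-11)^3 = -1331.

-1331


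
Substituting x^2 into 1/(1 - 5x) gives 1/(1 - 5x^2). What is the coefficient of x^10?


The coefficient of x^(2m) in 1/(1 - 5x^2) is 5^m.
With n = 10 = 2*5, the coefficient is 5^5 = 3125.

3125


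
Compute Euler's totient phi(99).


phi(n) counts integers in [1, n] coprime to n. Using the multiplicative formula phi(n) = n * prod_{p | n} (1 - 1/p):
99 = 3^2 * 11, so
phi(99) = 99 * (1 - 1/3) * (1 - 1/11) = 60.

60


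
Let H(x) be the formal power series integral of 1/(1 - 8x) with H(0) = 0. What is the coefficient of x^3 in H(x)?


1/(1 - 8x) = sum_{k>=0} 8^k x^k. Integrating termwise with H(0) = 0:
H(x) = sum_{k>=0} 8^k x^(k+1) / (k+1) = sum_{m>=1} 8^(m-1) x^m / m.
For m = 3: 8^2/3 = 64/3 = 64/3.

64/3


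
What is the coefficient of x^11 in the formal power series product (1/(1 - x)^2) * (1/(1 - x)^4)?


Combine the factors: (1/(1 - x)^2) * (1/(1 - x)^4) = 1/(1 - x)^6.
Then use 1/(1 - x)^r = sum_{k>=0} C(k + r - 1, r - 1) x^k with r = 6 and k = 11:
C(16, 5) = 4368.

4368


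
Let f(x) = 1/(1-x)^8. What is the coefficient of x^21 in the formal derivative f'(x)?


Differentiate: d/dx [ 1/(1-x)^r ] = r / (1-x)^(r+1).
Here r = 8, so f'(x) = 8 / (1-x)^9.
The expansion of 1/(1-x)^(r+1) has coefficient of x^n equal to C(n+r, r).
So the coefficient of x^21 in f'(x) is
8 * C(29, 8) = 8 * 4292145 = 34337160

34337160
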